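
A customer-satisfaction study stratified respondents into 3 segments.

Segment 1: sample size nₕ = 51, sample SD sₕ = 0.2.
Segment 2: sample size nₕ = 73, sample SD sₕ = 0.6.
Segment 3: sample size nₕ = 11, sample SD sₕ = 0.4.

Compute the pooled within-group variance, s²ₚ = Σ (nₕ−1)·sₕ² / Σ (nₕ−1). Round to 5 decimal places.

0.22364

1: (51−1)·0.2² = 50·0.04 = 2
2: (73−1)·0.6² = 72·0.36 = 25.92
3: (11−1)·0.4² = 10·0.16 = 1.6
Numerator = 29.52; denominator = Σ(nₕ−1) = 132.
s²ₚ = 29.52/132 = 0.2236364... → 0.22364.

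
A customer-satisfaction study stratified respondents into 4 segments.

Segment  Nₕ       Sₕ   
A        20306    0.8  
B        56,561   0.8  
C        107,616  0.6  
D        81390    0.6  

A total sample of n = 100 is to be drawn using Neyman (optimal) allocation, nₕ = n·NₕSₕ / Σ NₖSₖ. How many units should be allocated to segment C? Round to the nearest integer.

A: NₕSₕ = 20306·0.8 = 16244.8
B: NₕSₕ = 56561·0.8 = 45248.8
C: NₕSₕ = 107616·0.6 = 64569.6
D: NₕSₕ = 81390·0.6 = 48834
Σ NₕSₕ = 174897.2.
n_C = 100·64569.6/174897.2 = 36.919... → 37.

37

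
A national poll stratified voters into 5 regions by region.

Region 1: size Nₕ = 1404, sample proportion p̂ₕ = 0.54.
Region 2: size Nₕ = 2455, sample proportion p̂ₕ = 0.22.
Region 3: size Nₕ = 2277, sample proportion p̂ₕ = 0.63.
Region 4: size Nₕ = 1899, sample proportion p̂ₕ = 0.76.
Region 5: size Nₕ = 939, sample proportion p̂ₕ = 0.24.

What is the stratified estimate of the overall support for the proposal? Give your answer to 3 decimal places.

N = 1404 + 2455 + 2277 + 1899 + 939 = 8974.
Overall proportion = Σ (Nₕ/N)·p̂ₕ.
Σ Nₕp̂ₕ = 758.16 + 540.1 + 1434.51 + 1443.24 + 225.36 = 4401.37.
4401.37 / 8974 = 0.49046... → 0.490.

0.490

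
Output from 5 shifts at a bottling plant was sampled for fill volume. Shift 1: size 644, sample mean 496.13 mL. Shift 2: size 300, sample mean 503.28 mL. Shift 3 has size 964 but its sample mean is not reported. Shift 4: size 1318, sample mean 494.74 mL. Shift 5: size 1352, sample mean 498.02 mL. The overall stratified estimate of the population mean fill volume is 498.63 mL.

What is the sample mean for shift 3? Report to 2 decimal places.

505.03

Σ Nₕx̄ₕ = N·μ, so 964·x̄_3 = 4578·498.63 − (644·496.13 + 300·503.28 + 1318·494.74 + 1352·498.02).
= 2282728.14 − 1795882.08 = 486846.06.
x̄_3 = 486846.06 / 964 = 505.0270... → 505.03.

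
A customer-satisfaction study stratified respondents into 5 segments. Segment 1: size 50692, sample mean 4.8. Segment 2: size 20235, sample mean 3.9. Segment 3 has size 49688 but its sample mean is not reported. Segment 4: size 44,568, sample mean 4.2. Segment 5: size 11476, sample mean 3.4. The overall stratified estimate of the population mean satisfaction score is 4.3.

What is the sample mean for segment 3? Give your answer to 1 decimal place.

4.3

Σ Nₕx̄ₕ = N·μ, so 49688·x̄_3 = 176659·4.3 − (50692·4.8 + 20235·3.9 + 44568·4.2 + 11476·3.4).
= 759633.7 − 548442.1 = 211191.6.
x̄_3 = 211191.6 / 49688 = 4.250... → 4.3.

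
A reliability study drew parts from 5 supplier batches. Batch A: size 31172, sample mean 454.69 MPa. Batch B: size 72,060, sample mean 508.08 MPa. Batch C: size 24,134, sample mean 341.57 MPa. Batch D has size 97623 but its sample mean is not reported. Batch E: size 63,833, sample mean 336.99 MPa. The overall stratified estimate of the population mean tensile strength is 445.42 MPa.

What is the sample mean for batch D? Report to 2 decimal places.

N = 31172 + 72060 + 24134 + 97623 + 63833 = 288822.
Overall total = μ·N = 445.42·288822 = 128647095.24.
Subtract the known strata: 31172·454.69 + 72060·508.08 + 24134·341.57 + 63833·336.99 = 80540374.53.
Remaining total for batch D: 128647095.24 − 80540374.53 = 48106720.71.
Divide by its size: 48106720.71 / 97623 = 492.7806... → 492.78.

492.78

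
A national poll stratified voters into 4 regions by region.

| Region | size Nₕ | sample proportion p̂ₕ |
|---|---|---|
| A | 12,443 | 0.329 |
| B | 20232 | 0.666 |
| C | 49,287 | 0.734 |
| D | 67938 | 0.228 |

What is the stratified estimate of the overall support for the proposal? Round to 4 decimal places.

0.4619

Wₕ = Nₕ/N with N = 149900: 0.0830, 0.1350, 0.3288, 0.4532.
p̂_st = 0.0830·0.329 + 0.1350·0.666 + 0.3288·0.734 + 0.4532·0.228 ≈ 0.461873... → 0.4619.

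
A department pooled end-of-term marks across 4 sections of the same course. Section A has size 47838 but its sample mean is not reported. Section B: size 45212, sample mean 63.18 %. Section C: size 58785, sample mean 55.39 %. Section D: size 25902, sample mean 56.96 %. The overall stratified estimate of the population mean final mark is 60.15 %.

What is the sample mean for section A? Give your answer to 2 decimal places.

Σ Nₕx̄ₕ = N·μ, so 47838·x̄_A = 177737·60.15 − (45212·63.18 + 58785·55.39 + 25902·56.96).
= 10690880.55 − 7587973.23 = 3102907.32.
x̄_A = 3102907.32 / 47838 = 64.8628... → 64.86.

64.86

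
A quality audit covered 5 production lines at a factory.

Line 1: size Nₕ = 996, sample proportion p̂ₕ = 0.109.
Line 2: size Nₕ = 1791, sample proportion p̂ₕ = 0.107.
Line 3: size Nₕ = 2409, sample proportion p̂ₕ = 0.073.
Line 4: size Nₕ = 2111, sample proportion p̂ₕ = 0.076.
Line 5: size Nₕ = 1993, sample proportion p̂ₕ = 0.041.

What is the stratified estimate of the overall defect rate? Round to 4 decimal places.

N = 996 + 1791 + 2409 + 2111 + 1993 = 9300.
Overall proportion = Σ (Nₕ/N)·p̂ₕ.
Σ Nₕp̂ₕ = 108.564 + 191.637 + 175.857 + 160.436 + 81.713 = 718.207.
718.207 / 9300 = 0.077227... → 0.0772.

0.0772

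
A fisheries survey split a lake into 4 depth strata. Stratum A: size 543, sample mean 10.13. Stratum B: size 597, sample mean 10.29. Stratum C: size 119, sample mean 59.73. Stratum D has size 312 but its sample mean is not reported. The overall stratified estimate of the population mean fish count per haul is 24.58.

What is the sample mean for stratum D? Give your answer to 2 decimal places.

N = 543 + 597 + 119 + 312 = 1571.
Overall total = μ·N = 24.58·1571 = 38615.18.
Subtract the known strata: 543·10.13 + 597·10.29 + 119·59.73 = 18751.59.
Remaining total for stratum D: 38615.18 − 18751.59 = 19863.59.
Divide by its size: 19863.59 / 312 = 63.6654... → 63.67.

63.67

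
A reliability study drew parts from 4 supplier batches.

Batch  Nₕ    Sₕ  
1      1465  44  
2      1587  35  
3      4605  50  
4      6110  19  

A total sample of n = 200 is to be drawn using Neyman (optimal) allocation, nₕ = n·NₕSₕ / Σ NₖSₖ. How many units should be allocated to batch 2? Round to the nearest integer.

Σ NₕSₕ = 1465·44 + 1587·35 + 4605·50 + 6110·19 = 466345.
Share for 2: 55545/466345 = 0.11911.
n_2 = 200 × 0.11911 = 23.821... → 24.

24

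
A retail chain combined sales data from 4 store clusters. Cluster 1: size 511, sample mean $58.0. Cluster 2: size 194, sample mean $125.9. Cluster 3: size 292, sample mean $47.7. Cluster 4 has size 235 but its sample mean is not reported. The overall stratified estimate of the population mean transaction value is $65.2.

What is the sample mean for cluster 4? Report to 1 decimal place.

52.5

N = 511 + 194 + 292 + 235 = 1232.
Overall total = μ·N = 65.2·1232 = 80326.4.
Subtract the known strata: 511·58.0 + 194·125.9 + 292·47.7 = 67991.
Remaining total for cluster 4: 80326.4 − 67991 = 12335.4.
Divide by its size: 12335.4 / 235 = 52.491... → 52.5.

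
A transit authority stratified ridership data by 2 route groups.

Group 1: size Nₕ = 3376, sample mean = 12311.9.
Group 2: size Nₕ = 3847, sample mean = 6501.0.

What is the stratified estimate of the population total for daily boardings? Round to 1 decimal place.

66574321.4

1: 3376·12311.9 = 41564974.4
2: 3847·6501.0 = 25009347
τ̂ = Σ Nₕx̄ₕ = 66574321.4.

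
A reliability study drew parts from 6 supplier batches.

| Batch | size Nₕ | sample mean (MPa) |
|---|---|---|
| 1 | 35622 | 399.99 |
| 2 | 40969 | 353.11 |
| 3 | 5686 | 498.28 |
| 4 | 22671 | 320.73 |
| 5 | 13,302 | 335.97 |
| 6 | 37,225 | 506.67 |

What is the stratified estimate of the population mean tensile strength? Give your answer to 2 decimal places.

399.74

N = 35622 + 40969 + 5686 + 22671 + 13302 + 37225 = 155475.
Weight each subgroup mean by Nₕ/N and sum.
Σ Nₕx̄ₕ = 35622·399.99 + 40969·353.11 + 5686·498.28 + 22671·320.73 + 13302·335.97 + 37225·506.67 = 14248443.78 + 14466563.59 + 2833220.08 + 7271269.83 + 4469072.94 + 18860790.75 = 62149360.97.
Divide by N: 62149360.97 / 155475 = 399.7386... → 399.74.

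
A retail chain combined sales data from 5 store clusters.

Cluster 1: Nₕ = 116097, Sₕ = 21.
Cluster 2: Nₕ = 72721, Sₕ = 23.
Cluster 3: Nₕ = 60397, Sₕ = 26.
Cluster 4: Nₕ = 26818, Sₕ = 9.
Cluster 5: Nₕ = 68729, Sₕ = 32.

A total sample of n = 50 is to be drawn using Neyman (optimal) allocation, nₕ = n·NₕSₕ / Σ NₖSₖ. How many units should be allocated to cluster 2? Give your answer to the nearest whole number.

10

Σ NₕSₕ = 116097·21 + 72721·23 + 60397·26 + 26818·9 + 68729·32 = 8121632.
Share for 2: 1672583/8121632 = 0.20594.
n_2 = 50 × 0.20594 = 10.297... → 10.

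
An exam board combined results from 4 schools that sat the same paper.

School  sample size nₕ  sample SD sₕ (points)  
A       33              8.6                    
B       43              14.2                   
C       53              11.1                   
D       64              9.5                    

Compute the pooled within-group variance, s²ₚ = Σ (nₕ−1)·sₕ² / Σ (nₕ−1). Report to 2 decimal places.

A: (33−1)·8.6² = 32·73.96 = 2366.72
B: (43−1)·14.2² = 42·201.64 = 8468.88
C: (53−1)·11.1² = 52·123.21 = 6406.92
D: (64−1)·9.5² = 63·90.25 = 5685.75
Numerator = 22928.27; denominator = Σ(nₕ−1) = 189.
s²ₚ = 22928.27/189 = 121.3136... → 121.31.

121.31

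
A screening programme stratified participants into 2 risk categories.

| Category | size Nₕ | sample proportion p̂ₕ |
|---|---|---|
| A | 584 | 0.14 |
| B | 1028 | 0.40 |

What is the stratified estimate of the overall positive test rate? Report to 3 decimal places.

N = 584 + 1028 = 1612.
Overall proportion = Σ (Nₕ/N)·p̂ₕ.
Σ Nₕp̂ₕ = 81.76 + 411.2 = 492.96.
492.96 / 1612 = 0.30581... → 0.306.

0.306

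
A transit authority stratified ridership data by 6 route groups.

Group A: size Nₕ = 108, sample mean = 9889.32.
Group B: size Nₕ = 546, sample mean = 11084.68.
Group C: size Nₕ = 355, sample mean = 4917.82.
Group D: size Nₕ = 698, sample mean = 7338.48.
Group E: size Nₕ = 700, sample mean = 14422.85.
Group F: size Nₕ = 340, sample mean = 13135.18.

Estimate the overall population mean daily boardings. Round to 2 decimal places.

10393.27

N = 2747; weights Wₕ = Nₕ/N = (0.0393, 0.1988, 0.1292, 0.2541, 0.2548, 0.1238).
x̄_st = Σ Wₕ·x̄ₕ = 0.0393·9889.32 + 0.1988·11084.68 + 0.1292·4917.82 + 0.2541·7338.48 + 0.2548·14422.85 + 0.1238·13135.18 ≈ 10393.2738...
→ 10393.27.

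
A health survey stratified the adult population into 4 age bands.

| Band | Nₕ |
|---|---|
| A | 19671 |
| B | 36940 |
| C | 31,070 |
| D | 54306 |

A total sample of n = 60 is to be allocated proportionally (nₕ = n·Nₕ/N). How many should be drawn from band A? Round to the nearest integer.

Share of band A = 19671/141987 = 0.13854.
Allocate 60 × 0.13854 = 8.312... → 8.

8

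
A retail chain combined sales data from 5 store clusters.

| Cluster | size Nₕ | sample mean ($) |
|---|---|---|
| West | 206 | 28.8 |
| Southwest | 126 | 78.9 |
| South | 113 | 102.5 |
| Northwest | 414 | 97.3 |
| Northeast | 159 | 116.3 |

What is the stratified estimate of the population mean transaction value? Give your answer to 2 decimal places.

x̄_st = (Σ Nₕx̄ₕ) / (Σ Nₕ) = (206·28.8 + 126·78.9 + 113·102.5 + 414·97.3 + 159·116.3) / 1018
= 86230.6 / 1018 = 84.7059... → 84.71.

84.71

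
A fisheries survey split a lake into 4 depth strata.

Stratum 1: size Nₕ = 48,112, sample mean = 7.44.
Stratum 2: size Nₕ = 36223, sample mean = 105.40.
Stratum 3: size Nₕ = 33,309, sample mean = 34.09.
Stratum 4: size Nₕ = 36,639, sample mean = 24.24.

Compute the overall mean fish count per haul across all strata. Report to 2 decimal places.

40.18

x̄_st = (Σ Nₕx̄ₕ) / (Σ Nₕ) = (48112·7.44 + 36223·105.40 + 33309·34.09 + 36639·24.24) / 154283
= 6199490.65 / 154283 = 40.1826... → 40.18.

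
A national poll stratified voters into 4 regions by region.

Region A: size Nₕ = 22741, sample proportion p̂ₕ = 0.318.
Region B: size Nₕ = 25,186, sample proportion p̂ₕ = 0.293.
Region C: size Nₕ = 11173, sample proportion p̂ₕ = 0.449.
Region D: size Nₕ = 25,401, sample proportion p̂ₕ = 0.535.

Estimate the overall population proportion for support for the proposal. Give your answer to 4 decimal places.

N = 22741 + 25186 + 11173 + 25401 = 84501.
Overall proportion = Σ (Nₕ/N)·p̂ₕ.
Σ Nₕp̂ₕ = 7231.638 + 7379.498 + 5016.677 + 13589.535 = 33217.348.
33217.348 / 84501 = 0.393100... → 0.3931.

0.3931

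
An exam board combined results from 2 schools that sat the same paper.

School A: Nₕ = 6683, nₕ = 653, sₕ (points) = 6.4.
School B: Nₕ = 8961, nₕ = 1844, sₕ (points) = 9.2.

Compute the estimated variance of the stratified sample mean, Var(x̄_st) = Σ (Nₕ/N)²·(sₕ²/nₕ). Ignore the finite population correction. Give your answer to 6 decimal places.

N = 15644. Term for each stratum: Wₕ²sₕ²/nₕ.
Var(x̄_st) = 0.011447063 + 0.015060246 = 0.026507309 → 0.026507.

0.026507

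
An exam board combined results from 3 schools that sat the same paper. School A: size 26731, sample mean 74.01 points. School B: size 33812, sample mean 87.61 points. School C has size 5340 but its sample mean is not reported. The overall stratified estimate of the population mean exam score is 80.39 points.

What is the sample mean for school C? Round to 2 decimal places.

N = 26731 + 33812 + 5340 = 65883.
Overall total = μ·N = 80.39·65883 = 5296334.37.
Subtract the known strata: 26731·74.01 + 33812·87.61 = 4940630.63.
Remaining total for school C: 5296334.37 − 4940630.63 = 355703.74.
Divide by its size: 355703.74 / 5340 = 66.6112... → 66.61.

66.61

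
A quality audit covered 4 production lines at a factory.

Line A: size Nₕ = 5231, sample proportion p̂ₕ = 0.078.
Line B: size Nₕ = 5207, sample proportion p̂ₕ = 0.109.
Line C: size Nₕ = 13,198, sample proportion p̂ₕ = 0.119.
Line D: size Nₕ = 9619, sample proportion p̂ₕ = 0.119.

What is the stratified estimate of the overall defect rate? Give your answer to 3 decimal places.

0.111

N = 5231 + 5207 + 13198 + 9619 = 33255.
Overall proportion = Σ (Nₕ/N)·p̂ₕ.
Σ Nₕp̂ₕ = 408.018 + 567.563 + 1570.562 + 1144.661 = 3690.804.
3690.804 / 33255 = 0.11098... → 0.111.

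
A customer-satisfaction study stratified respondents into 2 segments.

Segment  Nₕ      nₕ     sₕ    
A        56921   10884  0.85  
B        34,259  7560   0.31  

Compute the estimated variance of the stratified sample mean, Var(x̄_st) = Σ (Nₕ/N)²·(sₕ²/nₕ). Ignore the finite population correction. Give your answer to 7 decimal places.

N = 91180; Wₕ = Nₕ/N.
segment A: (56921/91180)²·0.85²/10884 = 0.0000258699
segment B: (34259/91180)²·0.31²/7560 = 0.0000017945
Sum = 0.0000276645 → 0.0000277.

0.0000277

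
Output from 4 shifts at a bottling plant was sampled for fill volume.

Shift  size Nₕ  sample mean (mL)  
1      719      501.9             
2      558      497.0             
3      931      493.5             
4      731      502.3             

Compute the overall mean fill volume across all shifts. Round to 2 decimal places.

N = 719 + 558 + 931 + 731 = 2939.
The stratified mean weights each stratum mean by its population share Nₕ/N.
Σ Nₕx̄ₕ = 719·501.9 + 558·497.0 + 931·493.5 + 731·502.3 = 360866.1 + 277326 + 459448.5 + 367181.3 = 1464821.9.
Divide by N: 1464821.9 / 2939 = 498.4083... → 498.41.

498.41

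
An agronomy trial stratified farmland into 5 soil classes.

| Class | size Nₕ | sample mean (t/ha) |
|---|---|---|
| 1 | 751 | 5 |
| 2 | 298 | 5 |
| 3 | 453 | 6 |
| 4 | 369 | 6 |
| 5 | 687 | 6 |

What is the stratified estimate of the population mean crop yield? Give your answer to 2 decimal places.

5.59

x̄_st = (Σ Nₕx̄ₕ) / (Σ Nₕ) = (751·5 + 298·5 + 453·6 + 369·6 + 687·6) / 2558
= 14299 / 2558 = 5.5899... → 5.59.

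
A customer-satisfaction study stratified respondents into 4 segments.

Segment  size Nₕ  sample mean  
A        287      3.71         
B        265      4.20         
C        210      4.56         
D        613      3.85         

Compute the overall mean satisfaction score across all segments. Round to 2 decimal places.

x̄_st = (Σ Nₕx̄ₕ) / (Σ Nₕ) = (287·3.71 + 265·4.20 + 210·4.56 + 613·3.85) / 1375
= 5495.42 / 1375 = 3.9967... → 4.00.

4.00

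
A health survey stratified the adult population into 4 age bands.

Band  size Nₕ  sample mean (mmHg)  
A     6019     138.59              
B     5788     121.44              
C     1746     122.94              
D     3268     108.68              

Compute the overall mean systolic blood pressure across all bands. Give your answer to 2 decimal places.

N = 6019 + 5788 + 1746 + 3268 = 16821.
Overall mean = Σ (Nₕ/N)·x̄ₕ — weight by population share, not a simple average.
Σ Nₕx̄ₕ = 6019·138.59 + 5788·121.44 + 1746·122.94 + 3268·108.68 = 834173.21 + 702894.72 + 214653.24 + 355166.24 = 2106887.41.
Divide by N: 2106887.41 / 16821 = 125.2534... → 125.25.

125.25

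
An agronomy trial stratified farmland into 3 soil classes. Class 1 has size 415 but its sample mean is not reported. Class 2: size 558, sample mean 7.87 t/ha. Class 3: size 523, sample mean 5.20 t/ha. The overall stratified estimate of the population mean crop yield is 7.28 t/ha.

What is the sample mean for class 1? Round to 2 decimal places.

9.11

Σ Nₕx̄ₕ = N·μ, so 415·x̄_1 = 1496·7.28 − (558·7.87 + 523·5.20).
= 10890.88 − 7111.06 = 3779.82.
x̄_1 = 3779.82 / 415 = 9.108 → 9.11.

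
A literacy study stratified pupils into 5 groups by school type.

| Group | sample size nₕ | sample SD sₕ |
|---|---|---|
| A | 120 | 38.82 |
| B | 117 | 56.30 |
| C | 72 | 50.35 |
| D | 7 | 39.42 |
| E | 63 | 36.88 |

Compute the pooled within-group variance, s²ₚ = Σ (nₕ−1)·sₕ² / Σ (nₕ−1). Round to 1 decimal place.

Degrees of freedom: 119 + 116 + 71 + 6 + 62 = 374.
Σ(nₕ−1)sₕ² = 119·1506.9924 + 116·3169.69 + 71·2535.1225 + 6·1553.9364 + 62·1360.1344 = 820661.7843.
s²ₚ = 820661.7843 / 374 = 2194.283... → 2194.3.

2194.3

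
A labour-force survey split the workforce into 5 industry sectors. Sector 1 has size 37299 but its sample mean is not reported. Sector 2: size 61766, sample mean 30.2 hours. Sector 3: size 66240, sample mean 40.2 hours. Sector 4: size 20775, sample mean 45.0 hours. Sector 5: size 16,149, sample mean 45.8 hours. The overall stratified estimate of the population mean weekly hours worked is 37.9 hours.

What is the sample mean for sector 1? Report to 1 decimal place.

39.2

N = 37299 + 61766 + 66240 + 20775 + 16149 = 202229.
Overall total = μ·N = 37.9·202229 = 7664479.1.
Subtract the known strata: 61766·30.2 + 66240·40.2 + 20775·45.0 + 16149·45.8 = 6202680.4.
Remaining total for sector 1: 7664479.1 − 6202680.4 = 1461798.7.
Divide by its size: 1461798.7 / 37299 = 39.191... → 39.2.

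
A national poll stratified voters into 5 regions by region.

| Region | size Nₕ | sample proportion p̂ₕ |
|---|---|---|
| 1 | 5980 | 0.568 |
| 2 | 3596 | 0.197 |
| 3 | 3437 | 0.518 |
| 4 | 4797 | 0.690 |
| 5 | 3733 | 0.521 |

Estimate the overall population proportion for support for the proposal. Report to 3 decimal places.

Wₕ = Nₕ/N with N = 21543: 0.2776, 0.1669, 0.1595, 0.2227, 0.1733.
p̂_st = 0.2776·0.568 + 0.1669·0.197 + 0.1595·0.518 + 0.2227·0.690 + 0.1733·0.521 ≈ 0.51712... → 0.517.

0.517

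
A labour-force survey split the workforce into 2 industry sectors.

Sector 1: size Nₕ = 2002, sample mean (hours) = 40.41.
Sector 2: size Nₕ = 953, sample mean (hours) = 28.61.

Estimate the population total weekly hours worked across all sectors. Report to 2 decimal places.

108166.15

Population total = Σ Nₕ·x̄ₕ (each stratum's size times its mean).
2002·40.41 + 953·28.61 = 80900.82 + 27265.33 = 108166.15.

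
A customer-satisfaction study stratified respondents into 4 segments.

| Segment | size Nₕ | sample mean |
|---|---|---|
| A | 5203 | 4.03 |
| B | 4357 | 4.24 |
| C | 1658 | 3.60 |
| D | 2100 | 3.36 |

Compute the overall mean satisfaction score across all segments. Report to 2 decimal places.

x̄_st = (Σ Nₕx̄ₕ) / (Σ Nₕ) = (5203·4.03 + 4357·4.24 + 1658·3.60 + 2100·3.36) / 13318
= 52466.57 / 13318 = 3.9395... → 3.94.

3.94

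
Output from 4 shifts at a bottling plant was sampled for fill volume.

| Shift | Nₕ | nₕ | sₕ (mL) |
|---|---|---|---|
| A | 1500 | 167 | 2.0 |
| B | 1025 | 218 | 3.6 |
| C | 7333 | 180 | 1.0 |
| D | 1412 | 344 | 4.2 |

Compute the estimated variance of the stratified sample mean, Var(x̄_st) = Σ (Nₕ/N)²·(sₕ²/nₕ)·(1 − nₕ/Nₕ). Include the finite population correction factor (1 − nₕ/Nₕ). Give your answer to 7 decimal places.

0.0036674

N = 11270. Term for each stratum: Wₕ²sₕ²/nₕ·(1−nₕ/Nₕ).
Var(x̄_st) = 0.0003770658 + 0.0003871668 + 0.0022942967 + 0.0006088331 = 0.0036673623 → 0.0036674.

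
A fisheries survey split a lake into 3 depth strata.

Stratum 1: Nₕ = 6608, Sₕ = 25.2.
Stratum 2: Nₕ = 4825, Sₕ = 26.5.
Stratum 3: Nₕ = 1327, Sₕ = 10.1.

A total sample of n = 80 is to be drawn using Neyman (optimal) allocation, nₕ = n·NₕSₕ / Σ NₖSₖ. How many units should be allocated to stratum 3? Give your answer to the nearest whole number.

3

Σ NₕSₕ = 6608·25.2 + 4825·26.5 + 1327·10.1 = 307786.8.
Share for 3: 13402.7/307786.8 = 0.04355.
n_3 = 80 × 0.04355 = 3.484... → 3.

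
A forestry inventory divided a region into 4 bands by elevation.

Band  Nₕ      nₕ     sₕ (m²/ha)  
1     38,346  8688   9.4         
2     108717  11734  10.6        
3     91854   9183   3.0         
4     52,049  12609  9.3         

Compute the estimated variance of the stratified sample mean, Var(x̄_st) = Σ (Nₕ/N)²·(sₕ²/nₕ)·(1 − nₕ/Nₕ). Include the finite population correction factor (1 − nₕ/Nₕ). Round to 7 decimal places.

0.0015834

N = 290966; Wₕ = Nₕ/N.
band 1: (38346/290966)²·9.4²/8688·(1 − 8688/38346) = 0.0001366197
band 2: (108717/290966)²·10.6²/11734·(1 − 11734/108717) = 0.0011925435
band 3: (91854/290966)²·3.0²/9183·(1 − 9183/91854) = 0.0000879073
band 4: (52049/290966)²·9.3²/12609·(1 − 12609/52049) = 0.0001663221
Sum = 0.0015833926 → 0.0015834.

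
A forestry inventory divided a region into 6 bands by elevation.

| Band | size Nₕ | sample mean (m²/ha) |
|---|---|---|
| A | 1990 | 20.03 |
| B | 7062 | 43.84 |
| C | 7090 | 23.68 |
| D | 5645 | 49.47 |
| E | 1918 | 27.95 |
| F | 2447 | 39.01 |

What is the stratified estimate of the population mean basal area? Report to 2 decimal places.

N = 26152; weights Wₕ = Nₕ/N = (0.0761, 0.2700, 0.2711, 0.2159, 0.0733, 0.0936).
x̄_st = Σ Wₕ·x̄ₕ = 0.0761·20.03 + 0.2700·43.84 + 0.2711·23.68 + 0.2159·49.47 + 0.0733·27.95 + 0.0936·39.01 ≈ 36.1606...
→ 36.16.

36.16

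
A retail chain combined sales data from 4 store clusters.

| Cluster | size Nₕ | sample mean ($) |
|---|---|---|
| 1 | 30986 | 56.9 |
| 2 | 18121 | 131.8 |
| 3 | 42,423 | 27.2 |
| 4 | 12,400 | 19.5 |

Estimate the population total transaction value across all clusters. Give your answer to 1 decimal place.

1: 30986·56.9 = 1763103.4
2: 18121·131.8 = 2388347.8
3: 42423·27.2 = 1153905.6
4: 12400·19.5 = 241800
τ̂ = Σ Nₕx̄ₕ = 5547156.8.

5547156.8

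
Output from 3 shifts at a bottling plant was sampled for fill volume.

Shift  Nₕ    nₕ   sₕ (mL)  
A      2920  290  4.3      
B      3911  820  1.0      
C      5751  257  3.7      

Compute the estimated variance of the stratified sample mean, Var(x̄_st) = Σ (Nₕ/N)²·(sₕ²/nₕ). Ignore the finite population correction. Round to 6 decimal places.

N = 12582. Term for each stratum: Wₕ²sₕ²/nₕ.
Var(x̄_st) = 0.003434039 + 0.000117832 + 0.011129040 = 0.014680911 → 0.014681.

0.014681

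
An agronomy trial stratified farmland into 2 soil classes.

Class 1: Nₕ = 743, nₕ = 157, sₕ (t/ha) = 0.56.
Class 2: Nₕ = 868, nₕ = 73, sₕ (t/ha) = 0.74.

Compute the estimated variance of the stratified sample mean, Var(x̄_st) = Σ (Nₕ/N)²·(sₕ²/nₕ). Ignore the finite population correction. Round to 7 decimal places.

N = 1611; Wₕ = Nₕ/N.
class 1: (743/1611)²·0.56²/157 = 0.0004248767
class 2: (868/1611)²·0.74²/73 = 0.0021776544
Sum = 0.0026025311 → 0.0026025.

0.0026025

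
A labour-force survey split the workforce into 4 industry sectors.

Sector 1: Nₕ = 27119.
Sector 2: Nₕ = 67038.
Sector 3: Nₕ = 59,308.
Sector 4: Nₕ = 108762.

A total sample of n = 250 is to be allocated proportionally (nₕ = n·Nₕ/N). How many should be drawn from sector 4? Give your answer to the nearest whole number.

104

Share of sector 4 = 108762/262227 = 0.41476.
Allocate 250 × 0.41476 = 103.691... → 104.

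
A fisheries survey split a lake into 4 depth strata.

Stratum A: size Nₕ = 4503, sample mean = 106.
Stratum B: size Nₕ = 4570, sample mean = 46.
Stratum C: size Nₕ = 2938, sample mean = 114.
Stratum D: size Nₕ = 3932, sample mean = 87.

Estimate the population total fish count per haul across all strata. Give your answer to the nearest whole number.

Estimate total by summing Nₕ·x̄ₕ over strata.
4503·106 + 4570·46 + 2938·114 + 3932·87 = 477318 + 210220 + 334932 + 342084 = 1364554.

1364554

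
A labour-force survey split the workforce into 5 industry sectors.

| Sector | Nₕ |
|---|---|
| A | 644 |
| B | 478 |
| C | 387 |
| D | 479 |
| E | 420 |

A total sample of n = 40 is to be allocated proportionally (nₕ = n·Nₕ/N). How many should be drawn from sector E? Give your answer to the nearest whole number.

Share of sector E = 420/2408 = 0.17442.
Allocate 40 × 0.17442 = 6.977... → 7.

7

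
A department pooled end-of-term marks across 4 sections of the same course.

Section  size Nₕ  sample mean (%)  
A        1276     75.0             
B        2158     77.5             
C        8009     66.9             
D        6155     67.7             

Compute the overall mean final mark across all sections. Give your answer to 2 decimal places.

N = 17598; weights Wₕ = Nₕ/N = (0.0725, 0.1226, 0.4551, 0.3498).
x̄_st = Σ Wₕ·x̄ₕ = 0.0725·75.0 + 0.1226·77.5 + 0.4551·66.9 + 0.3498·67.7 ≈ 69.0670...
→ 69.07.

69.07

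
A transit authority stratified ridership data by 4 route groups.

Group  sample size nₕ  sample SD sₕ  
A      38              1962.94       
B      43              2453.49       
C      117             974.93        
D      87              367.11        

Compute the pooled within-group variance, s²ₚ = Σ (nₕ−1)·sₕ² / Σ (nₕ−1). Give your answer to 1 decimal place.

1840699.5

Degrees of freedom: 37 + 42 + 116 + 86 = 281.
Σ(nₕ−1)sₕ² = 37·3853133.4436 + 42·6019613.1801 + 116·950488.5049 + 86·134769.7521 = 517236556.2264.
s²ₚ = 517236556.2264 / 281 = 1840699.488... → 1840699.5.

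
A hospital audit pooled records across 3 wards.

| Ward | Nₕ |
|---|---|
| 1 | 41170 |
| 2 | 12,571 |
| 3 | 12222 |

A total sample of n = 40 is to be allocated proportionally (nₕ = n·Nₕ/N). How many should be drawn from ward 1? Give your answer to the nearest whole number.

25

Share of ward 1 = 41170/65963 = 0.62414.
Allocate 40 × 0.62414 = 24.966... → 25.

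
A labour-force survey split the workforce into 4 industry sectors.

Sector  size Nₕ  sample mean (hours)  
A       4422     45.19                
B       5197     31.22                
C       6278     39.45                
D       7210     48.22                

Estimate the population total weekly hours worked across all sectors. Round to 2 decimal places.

957413.82

A: 4422·45.19 = 199830.18
B: 5197·31.22 = 162250.34
C: 6278·39.45 = 247667.1
D: 7210·48.22 = 347666.2
τ̂ = Σ Nₕx̄ₕ = 957413.82.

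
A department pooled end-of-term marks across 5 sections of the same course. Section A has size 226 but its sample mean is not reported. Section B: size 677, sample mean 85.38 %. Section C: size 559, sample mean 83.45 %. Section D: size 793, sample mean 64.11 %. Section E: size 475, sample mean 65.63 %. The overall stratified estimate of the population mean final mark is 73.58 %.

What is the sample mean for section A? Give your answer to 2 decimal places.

N = 226 + 677 + 559 + 793 + 475 = 2730.
Overall total = μ·N = 73.58·2730 = 200873.4.
Subtract the known strata: 677·85.38 + 559·83.45 + 793·64.11 + 475·65.63 = 186464.29.
Remaining total for section A: 200873.4 − 186464.29 = 14409.11.
Divide by its size: 14409.11 / 226 = 63.7571... → 63.76.

63.76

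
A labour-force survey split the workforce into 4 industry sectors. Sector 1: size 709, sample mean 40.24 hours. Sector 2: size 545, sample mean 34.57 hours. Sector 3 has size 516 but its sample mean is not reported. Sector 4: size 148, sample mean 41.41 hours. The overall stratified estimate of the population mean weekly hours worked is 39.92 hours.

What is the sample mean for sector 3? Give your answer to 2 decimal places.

44.70

N = 709 + 545 + 516 + 148 = 1918.
Overall total = μ·N = 39.92·1918 = 76566.56.
Subtract the known strata: 709·40.24 + 545·34.57 + 148·41.41 = 53499.49.
Remaining total for sector 3: 76566.56 − 53499.49 = 23067.07.
Divide by its size: 23067.07 / 516 = 44.7036... → 44.70.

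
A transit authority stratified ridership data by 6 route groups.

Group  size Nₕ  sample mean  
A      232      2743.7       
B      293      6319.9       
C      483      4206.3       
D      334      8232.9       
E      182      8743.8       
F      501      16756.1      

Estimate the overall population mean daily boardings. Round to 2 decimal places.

x̄_st = (Σ Nₕx̄ₕ) / (Σ Nₕ) = (232·2743.7 + 293·6319.9 + 483·4206.3 + 334·8232.9 + 182·8743.8 + 501·16756.1) / 2025
= 17255878.3 / 2025 = 8521.4214... → 8521.42.

8521.42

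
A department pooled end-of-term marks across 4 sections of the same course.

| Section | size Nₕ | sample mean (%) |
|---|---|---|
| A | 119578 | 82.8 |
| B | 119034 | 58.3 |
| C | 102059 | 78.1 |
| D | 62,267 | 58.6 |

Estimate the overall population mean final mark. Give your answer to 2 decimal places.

x̄_st = (Σ Nₕx̄ₕ) / (Σ Nₕ) = (119578·82.8 + 119034·58.3 + 102059·78.1 + 62267·58.6) / 402938
= 28460394.7 / 402938 = 70.6322... → 70.63.

70.63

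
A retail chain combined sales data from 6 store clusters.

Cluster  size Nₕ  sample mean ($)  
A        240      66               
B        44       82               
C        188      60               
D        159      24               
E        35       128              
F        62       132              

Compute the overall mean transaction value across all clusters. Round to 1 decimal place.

x̄_st = (Σ Nₕx̄ₕ) / (Σ Nₕ) = (240·66 + 44·82 + 188·60 + 159·24 + 35·128 + 62·132) / 728
= 47208 / 728 = 64.846... → 64.8.

64.8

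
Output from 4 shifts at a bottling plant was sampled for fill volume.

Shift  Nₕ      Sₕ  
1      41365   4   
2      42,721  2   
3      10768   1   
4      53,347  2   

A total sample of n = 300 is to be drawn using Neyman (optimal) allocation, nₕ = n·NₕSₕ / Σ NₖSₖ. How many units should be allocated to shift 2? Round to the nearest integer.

Σ NₕSₕ = 41365·4 + 42721·2 + 10768·1 + 53347·2 = 368364.
Share for 2: 85442/368364 = 0.23195.
n_2 = 300 × 0.23195 = 69.585... → 70.

70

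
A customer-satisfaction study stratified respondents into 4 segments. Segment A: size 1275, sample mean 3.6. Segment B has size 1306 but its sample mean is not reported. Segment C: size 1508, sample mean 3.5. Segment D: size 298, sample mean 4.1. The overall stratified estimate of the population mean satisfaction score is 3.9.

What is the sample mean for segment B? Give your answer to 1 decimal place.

4.6

N = 1275 + 1306 + 1508 + 298 = 4387.
Overall total = μ·N = 3.9·4387 = 17109.3.
Subtract the known strata: 1275·3.6 + 1508·3.5 + 298·4.1 = 11089.8.
Remaining total for segment B: 17109.3 − 11089.8 = 6019.5.
Divide by its size: 6019.5 / 1306 = 4.609... → 4.6.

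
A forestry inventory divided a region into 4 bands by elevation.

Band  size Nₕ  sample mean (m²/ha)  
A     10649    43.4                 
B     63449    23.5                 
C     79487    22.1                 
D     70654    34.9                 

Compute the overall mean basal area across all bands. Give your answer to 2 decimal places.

N = 10649 + 63449 + 79487 + 70654 = 224239.
Overall mean = Σ (Nₕ/N)·x̄ₕ — weight by population share, not a simple average.
Σ Nₕx̄ₕ = 10649·43.4 + 63449·23.5 + 79487·22.1 + 70654·34.9 = 462166.6 + 1491051.5 + 1756662.7 + 2465824.6 = 6175705.4.
Divide by N: 6175705.4 / 224239 = 27.5407... → 27.54.

27.54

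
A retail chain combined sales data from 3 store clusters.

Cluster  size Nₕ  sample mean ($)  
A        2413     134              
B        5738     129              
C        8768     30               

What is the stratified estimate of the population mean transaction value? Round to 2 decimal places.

x̄_st = (Σ Nₕx̄ₕ) / (Σ Nₕ) = (2413·134 + 5738·129 + 8768·30) / 16919
= 1326584 / 16919 = 78.4079... → 78.41.

78.41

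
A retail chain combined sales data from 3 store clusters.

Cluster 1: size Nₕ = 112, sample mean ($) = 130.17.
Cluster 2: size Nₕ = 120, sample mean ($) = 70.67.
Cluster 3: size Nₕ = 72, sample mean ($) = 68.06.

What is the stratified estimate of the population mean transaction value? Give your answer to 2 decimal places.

91.97

N = 304; weights Wₕ = Nₕ/N = (0.3684, 0.3947, 0.2368).
x̄_st = Σ Wₕ·x̄ₕ = 0.3684·130.17 + 0.3947·70.67 + 0.2368·68.06 ≈ 91.9729...
→ 91.97.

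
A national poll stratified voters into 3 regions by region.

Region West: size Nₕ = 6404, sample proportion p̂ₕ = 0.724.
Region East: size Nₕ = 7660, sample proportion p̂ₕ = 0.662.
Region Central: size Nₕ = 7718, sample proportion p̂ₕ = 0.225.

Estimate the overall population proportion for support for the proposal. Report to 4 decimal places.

Wₕ = Nₕ/N with N = 21782: 0.2940, 0.3517, 0.3543.
p̂_st = 0.2940·0.724 + 0.3517·0.662 + 0.3543·0.225 ≈ 0.525386... → 0.5254.

0.5254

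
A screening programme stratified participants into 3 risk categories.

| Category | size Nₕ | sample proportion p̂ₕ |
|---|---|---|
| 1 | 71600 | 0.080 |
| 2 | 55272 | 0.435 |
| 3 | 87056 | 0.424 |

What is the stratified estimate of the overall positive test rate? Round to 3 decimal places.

0.312

N = 71600 + 55272 + 87056 = 213928.
Overall proportion = Σ (Nₕ/N)·p̂ₕ.
Σ Nₕp̂ₕ = 5728 + 24043.32 + 36911.744 = 66683.064.
66683.064 / 213928 = 0.31171... → 0.312.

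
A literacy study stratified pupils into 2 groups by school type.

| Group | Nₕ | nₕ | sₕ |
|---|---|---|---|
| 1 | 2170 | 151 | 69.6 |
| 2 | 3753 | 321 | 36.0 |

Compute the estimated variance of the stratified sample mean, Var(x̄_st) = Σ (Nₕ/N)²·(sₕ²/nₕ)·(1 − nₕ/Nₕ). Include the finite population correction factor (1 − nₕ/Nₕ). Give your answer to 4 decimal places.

N = 5923; Wₕ = Nₕ/N.
group 1: (2170/5923)²·69.6²/151·(1 − 151/2170) = 4.0063983
group 2: (3753/5923)²·36.0²/321·(1 − 321/3753) = 1.4823213
Sum = 5.4887196 → 5.4887.

5.4887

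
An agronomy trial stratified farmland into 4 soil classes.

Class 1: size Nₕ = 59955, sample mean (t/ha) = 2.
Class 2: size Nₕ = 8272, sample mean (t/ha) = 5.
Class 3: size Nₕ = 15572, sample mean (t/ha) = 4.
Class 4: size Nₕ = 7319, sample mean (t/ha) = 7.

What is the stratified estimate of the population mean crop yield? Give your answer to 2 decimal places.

3.02

N = 91118; weights Wₕ = Nₕ/N = (0.6580, 0.0908, 0.1709, 0.0803).
x̄_st = Σ Wₕ·x̄ₕ = 0.6580·2 + 0.0908·5 + 0.1709·4 + 0.0803·7 ≈ 3.0158...
→ 3.02.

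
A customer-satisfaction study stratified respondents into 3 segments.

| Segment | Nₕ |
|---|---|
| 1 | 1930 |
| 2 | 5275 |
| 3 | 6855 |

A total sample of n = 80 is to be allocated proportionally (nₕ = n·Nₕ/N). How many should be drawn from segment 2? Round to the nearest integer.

30

N = 1930 + 5275 + 6855 = 14060.
n_2 = 80·5275/14060 = 30.014... → 30.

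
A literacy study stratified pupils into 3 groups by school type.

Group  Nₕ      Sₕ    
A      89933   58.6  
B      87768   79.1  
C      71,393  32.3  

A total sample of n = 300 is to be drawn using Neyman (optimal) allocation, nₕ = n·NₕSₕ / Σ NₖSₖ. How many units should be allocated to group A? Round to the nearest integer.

A: NₕSₕ = 89933·58.6 = 5270073.8
B: NₕSₕ = 87768·79.1 = 6942448.8
C: NₕSₕ = 71393·32.3 = 2305993.9
Σ NₕSₕ = 14518516.5.
n_A = 300·5270073.8/14518516.5 = 108.897... → 109.

109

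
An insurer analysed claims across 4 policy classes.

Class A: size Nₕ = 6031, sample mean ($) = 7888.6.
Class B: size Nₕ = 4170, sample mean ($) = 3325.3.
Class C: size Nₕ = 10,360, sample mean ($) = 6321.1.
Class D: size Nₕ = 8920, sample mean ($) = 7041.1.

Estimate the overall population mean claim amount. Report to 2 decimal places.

6435.87

x̄_st = (Σ Nₕx̄ₕ) / (Σ Nₕ) = (6031·7888.6 + 4170·3325.3 + 10360·6321.1 + 8920·7041.1) / 29481
= 189735855.6 / 29481 = 6435.8691... → 6435.87.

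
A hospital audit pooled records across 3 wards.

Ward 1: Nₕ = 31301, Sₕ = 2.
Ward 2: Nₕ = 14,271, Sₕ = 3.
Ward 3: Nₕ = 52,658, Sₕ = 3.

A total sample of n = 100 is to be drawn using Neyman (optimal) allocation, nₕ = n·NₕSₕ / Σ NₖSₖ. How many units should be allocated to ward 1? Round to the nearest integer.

24

Σ NₕSₕ = 31301·2 + 14271·3 + 52658·3 = 263389.
Share for 1: 62602/263389 = 0.23768.
n_1 = 100 × 0.23768 = 23.768... → 24.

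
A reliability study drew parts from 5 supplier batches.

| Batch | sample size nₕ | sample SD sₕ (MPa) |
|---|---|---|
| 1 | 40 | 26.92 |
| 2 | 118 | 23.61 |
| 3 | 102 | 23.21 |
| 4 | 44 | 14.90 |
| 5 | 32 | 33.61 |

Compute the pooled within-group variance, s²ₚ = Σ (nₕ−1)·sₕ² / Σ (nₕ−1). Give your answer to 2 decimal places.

581.44

Degrees of freedom: 39 + 117 + 101 + 43 + 31 = 331.
Σ(nₕ−1)sₕ² = 39·724.6864 + 117·557.4321 + 101·538.7041 + 43·222.01 + 31·1129.6321 = 192456.4645.
s²ₚ = 192456.4645 / 331 = 581.4395... → 581.44.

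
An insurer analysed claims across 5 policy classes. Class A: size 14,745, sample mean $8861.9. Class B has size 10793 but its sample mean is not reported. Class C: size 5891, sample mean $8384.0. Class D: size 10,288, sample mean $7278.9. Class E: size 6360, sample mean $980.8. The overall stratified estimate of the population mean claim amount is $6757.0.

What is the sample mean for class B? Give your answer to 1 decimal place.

5899.6

N = 14745 + 10793 + 5891 + 10288 + 6360 = 48077.
Overall total = μ·N = 6757.0·48077 = 324856289.
Subtract the known strata: 14745·8861.9 + 5891·8384.0 + 10288·7278.9 + 6360·980.8 = 261182070.7.
Remaining total for class B: 324856289 − 261182070.7 = 63674218.3.
Divide by its size: 63674218.3 / 10793 = 5899.585... → 5899.6.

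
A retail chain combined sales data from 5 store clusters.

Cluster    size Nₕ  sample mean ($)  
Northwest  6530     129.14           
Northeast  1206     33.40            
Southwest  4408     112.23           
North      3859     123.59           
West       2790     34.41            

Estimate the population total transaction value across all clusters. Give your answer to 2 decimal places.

1951212.15

Northwest: 6530·129.14 = 843284.2
Northeast: 1206·33.40 = 40280.4
Southwest: 4408·112.23 = 494709.84
North: 3859·123.59 = 476933.81
West: 2790·34.41 = 96003.9
τ̂ = Σ Nₕx̄ₕ = 1951212.15.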